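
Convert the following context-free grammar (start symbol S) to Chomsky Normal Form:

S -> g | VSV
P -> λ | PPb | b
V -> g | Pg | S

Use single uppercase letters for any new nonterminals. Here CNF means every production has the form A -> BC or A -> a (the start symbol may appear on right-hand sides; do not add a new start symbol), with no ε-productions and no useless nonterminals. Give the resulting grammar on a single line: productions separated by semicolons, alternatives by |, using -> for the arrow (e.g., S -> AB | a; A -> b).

Nullable: {P}; after ε-elimination: S -> g | VSV; P -> b | Pb | PPb; V -> S | g | Pg.
After unit-elimination: S -> g | VSV; P -> b | Pb | PPb; V -> g | Pg | VSV.
TERM: introduce A -> b, B -> g and substitute in every rule of length ≥2.
BIN: P -> PPA becomes P -> PC, C -> PA; S -> VSV becomes S -> VD, D -> SV; V -> VSV becomes V -> VE, E -> SV.

S -> g | VD; A -> b; B -> g; C -> PA; D -> SV; E -> SV; P -> b | PA | PC; V -> g | PB | VE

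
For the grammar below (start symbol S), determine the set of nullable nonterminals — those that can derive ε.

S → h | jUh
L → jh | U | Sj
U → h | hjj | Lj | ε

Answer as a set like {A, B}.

{L, U}

Directly nullable (have an ε-rule): {U}.
L is nullable via L -> U (every symbol on the right is already known nullable).
Not nullable: S — each has a terminal in every rule's right-hand side or depends on a non-nullable symbol.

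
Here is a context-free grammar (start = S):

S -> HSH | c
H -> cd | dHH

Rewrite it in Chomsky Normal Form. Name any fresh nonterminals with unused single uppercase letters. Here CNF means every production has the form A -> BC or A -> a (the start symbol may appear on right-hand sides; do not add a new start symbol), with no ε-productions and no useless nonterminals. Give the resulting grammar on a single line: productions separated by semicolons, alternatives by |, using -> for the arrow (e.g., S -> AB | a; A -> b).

No ε-productions.
No unit productions to eliminate.
TERM: introduce A -> c, B -> d and substitute in every rule of length ≥2.
BIN: H -> BHH becomes H -> BC, C -> HH; S -> HSH becomes S -> HD, D -> SH.

S -> c | HD; A -> c; B -> d; C -> HH; D -> SH; H -> AB | BC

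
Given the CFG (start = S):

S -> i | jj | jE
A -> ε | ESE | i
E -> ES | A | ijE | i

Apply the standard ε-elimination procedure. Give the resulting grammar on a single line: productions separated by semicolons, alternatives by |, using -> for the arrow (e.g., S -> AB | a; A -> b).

Nullable set: {A, E}.
S -> jE: E nullable, giving j | jE.
Drop A -> ε.
A -> ESE: E, E nullable, giving ES | ESE | S | SE.
E -> A: A nullable, giving A.
E -> ES: E nullable, giving ES | S.
E -> ijE: E nullable, giving ij | ijE.
Unchanged (no nullable symbols): S -> i; S -> jj; A -> i; E -> i.

S -> i | j | jE | jj; A -> S | i | ES | SE | ESE; E -> A | S | i | ES | ij | ijE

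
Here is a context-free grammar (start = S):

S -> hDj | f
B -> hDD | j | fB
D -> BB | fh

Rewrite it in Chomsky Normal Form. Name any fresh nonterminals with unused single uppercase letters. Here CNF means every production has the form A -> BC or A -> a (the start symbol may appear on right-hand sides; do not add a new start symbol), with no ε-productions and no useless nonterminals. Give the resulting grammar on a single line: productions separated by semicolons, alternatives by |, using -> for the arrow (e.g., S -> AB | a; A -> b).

S -> f | CG; A -> f; B -> j | AB | CF; C -> h; D -> AC | BB; E -> j; F -> DD; G -> DE

No ε-productions.
No unit productions to eliminate.
TERM: introduce A -> f, C -> h, E -> j and substitute in every rule of length ≥2.
BIN: B -> CDD becomes B -> CF, F -> DD; S -> CDE becomes S -> CG, G -> DE.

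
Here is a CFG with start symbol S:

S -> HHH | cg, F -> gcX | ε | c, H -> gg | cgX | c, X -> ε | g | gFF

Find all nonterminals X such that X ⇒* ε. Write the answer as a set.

Directly nullable (have an ε-rule): {F, X}.
Not nullable: H, S — each has a terminal in every rule's right-hand side or depends on a non-nullable symbol.

{F, X}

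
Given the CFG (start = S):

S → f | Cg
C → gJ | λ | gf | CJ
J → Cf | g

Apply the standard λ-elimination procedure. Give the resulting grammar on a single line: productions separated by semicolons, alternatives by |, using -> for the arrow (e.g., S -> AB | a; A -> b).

S -> f | g | Cg; C -> J | CJ | gJ | gf; J -> f | g | Cf

Nullable set: {C}.
S -> Cg: C nullable, giving Cg | g.
Drop C -> λ.
C -> CJ: C nullable, giving CJ | J.
J -> Cf: C nullable, giving Cf | f.
Unchanged (no nullable symbols): S -> f; C -> gJ; C -> gf; J -> g.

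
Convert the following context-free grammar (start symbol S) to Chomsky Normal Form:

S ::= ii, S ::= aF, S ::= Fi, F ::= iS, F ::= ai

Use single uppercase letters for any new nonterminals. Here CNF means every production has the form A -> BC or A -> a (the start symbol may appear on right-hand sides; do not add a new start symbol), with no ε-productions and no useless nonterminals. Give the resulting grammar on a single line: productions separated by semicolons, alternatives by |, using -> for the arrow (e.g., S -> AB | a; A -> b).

S -> AF | BB | FB; A -> a; B -> i; F -> AB | BS

No ε-productions.
No unit productions to eliminate.
TERM: introduce A -> a, B -> i and substitute in every rule of length ≥2.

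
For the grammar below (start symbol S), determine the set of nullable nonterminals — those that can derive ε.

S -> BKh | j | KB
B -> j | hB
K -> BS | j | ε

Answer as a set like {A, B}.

Directly nullable (have an ε-rule): {K}.
Not nullable: B, S — each has a terminal in every rule's right-hand side or depends on a non-nullable symbol.

{K}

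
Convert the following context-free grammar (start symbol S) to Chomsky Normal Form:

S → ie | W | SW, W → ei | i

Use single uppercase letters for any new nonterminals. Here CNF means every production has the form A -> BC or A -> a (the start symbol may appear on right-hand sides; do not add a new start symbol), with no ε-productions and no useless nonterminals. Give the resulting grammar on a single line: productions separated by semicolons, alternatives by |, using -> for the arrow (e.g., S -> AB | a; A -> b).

S -> i | AB | BA | SW; A -> e; B -> i; W -> i | AB

No ε-productions.
After unit-elimination: S -> i | SW | ei | ie; W -> i | ei.
TERM: introduce A -> e, B -> i and substitute in every rule of length ≥2.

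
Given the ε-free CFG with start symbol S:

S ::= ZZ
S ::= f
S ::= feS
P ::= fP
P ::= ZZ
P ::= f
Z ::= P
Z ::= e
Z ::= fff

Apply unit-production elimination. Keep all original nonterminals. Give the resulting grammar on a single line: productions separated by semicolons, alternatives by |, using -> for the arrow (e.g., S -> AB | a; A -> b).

Unit productions: Z->P.
Unit pairs (A ⇒* B via units): (Z,P).
S: inherits non-unit rules of {S} → ZZ | f | feS.
P: inherits non-unit rules of {P} → ZZ | f | fP.
Z: inherits non-unit rules of {P, Z} → ZZ | e | f | fP | fff.

S -> f | ZZ | feS; P -> f | ZZ | fP; Z -> e | f | ZZ | fP | fff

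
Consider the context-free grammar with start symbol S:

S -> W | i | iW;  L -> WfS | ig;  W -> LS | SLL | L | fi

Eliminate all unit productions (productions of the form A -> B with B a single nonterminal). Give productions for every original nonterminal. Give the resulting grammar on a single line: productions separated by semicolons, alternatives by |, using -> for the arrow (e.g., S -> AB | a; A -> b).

S -> i | LS | fi | iW | ig | SLL | WfS; L -> ig | WfS; W -> LS | fi | ig | SLL | WfS

Unit productions: S->W, W->L.
Unit pairs (A ⇒* B via units): (S,L), (S,W), (W,L).
S: inherits non-unit rules of {L, S, W} → LS | SLL | WfS | fi | i | iW | ig.
L: inherits non-unit rules of {L} → WfS | ig.
W: inherits non-unit rules of {L, W} → LS | SLL | WfS | fi | ig.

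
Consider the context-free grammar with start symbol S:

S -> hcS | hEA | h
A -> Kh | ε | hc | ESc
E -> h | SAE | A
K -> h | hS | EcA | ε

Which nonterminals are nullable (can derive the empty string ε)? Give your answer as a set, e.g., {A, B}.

{A, E, K}

Directly nullable (have an ε-rule): {A, K}.
E is nullable via E -> A (every symbol on the right is already known nullable).
Not nullable: S — each has a terminal in every rule's right-hand side or depends on a non-nullable symbol.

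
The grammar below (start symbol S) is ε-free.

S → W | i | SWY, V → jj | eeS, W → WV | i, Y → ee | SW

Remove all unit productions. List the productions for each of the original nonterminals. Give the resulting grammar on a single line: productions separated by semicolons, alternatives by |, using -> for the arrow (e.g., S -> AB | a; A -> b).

S -> i | WV | SWY; V -> jj | eeS; W -> i | WV; Y -> SW | ee

Unit productions: S->W.
Unit pairs (A ⇒* B via units): (S,W).
S: inherits non-unit rules of {S, W} → SWY | WV | i.
V: inherits non-unit rules of {V} → eeS | jj.
W: inherits non-unit rules of {W} → WV | i.
Y: inherits non-unit rules of {Y} → SW | ee.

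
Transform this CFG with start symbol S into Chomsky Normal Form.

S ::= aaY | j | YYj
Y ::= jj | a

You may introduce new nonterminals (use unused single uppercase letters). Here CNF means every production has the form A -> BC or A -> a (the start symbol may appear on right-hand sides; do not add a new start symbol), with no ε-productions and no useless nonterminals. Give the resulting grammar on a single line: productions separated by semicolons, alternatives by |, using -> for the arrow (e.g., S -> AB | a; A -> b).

No ε-productions.
No unit productions to eliminate.
TERM: introduce B -> a, A -> j and substitute in every rule of length ≥2.
BIN: S -> BBY becomes S -> BC, C -> BY; S -> YYA becomes S -> YD, D -> YA.

S -> j | BC | YD; A -> j; B -> a; C -> BY; D -> YA; Y -> a | AA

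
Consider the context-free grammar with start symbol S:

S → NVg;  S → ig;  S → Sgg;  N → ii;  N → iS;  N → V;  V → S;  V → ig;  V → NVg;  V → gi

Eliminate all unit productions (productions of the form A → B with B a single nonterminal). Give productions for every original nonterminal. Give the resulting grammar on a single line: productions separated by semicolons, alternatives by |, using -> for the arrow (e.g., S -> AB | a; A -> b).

S -> ig | NVg | Sgg; N -> gi | iS | ig | ii | NVg | Sgg; V -> gi | ig | NVg | Sgg

Unit productions: N->V, V->S.
Unit pairs (A ⇒* B via units): (N,S), (N,V), (V,S).
S: inherits non-unit rules of {S} → NVg | Sgg | ig.
N: inherits non-unit rules of {N, S, V} → NVg | Sgg | gi | iS | ig | ii.
V: inherits non-unit rules of {S, V} → NVg | Sgg | gi | ig.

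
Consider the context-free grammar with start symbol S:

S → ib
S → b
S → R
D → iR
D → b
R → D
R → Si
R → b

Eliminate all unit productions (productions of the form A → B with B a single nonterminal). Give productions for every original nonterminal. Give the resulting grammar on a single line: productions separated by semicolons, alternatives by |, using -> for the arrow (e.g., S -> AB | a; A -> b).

Unit productions: R->D, S->R.
Unit pairs (A ⇒* B via units): (R,D), (S,D), (S,R).
S: inherits non-unit rules of {D, R, S} → Si | b | iR | ib.
D: inherits non-unit rules of {D} → b | iR.
R: inherits non-unit rules of {D, R} → Si | b | iR.

S -> b | Si | iR | ib; D -> b | iR; R -> b | Si | iR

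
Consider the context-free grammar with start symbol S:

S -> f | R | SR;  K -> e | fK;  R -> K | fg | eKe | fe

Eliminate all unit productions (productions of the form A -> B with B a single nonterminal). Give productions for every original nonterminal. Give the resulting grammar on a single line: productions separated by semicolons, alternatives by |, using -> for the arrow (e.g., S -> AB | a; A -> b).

Unit productions: R->K, S->R.
Unit pairs (A ⇒* B via units): (R,K), (S,K), (S,R).
S: inherits non-unit rules of {K, R, S} → SR | e | eKe | f | fK | fe | fg.
K: inherits non-unit rules of {K} → e | fK.
R: inherits non-unit rules of {K, R} → e | eKe | fK | fe | fg.

S -> e | f | SR | fK | fe | fg | eKe; K -> e | fK; R -> e | fK | fe | fg | eKe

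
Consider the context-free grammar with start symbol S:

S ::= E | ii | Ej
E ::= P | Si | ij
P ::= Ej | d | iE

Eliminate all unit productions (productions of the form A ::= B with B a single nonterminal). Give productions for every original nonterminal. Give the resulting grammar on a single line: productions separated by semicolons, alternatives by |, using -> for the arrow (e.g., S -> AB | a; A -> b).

S -> d | Ej | Si | iE | ii | ij; E -> d | Ej | Si | iE | ij; P -> d | Ej | iE

Unit productions: E->P, S->E.
Unit pairs (A ⇒* B via units): (E,P), (S,E), (S,P).
S: inherits non-unit rules of {E, P, S} → Ej | Si | d | iE | ii | ij.
E: inherits non-unit rules of {E, P} → Ej | Si | d | iE | ij.
P: inherits non-unit rules of {P} → Ej | d | iE.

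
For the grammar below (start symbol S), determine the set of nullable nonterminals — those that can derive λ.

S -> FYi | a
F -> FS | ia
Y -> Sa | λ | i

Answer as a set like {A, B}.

{Y}

Directly nullable (have an ε-rule): {Y}.
Not nullable: F, S — each has a terminal in every rule's right-hand side or depends on a non-nullable symbol.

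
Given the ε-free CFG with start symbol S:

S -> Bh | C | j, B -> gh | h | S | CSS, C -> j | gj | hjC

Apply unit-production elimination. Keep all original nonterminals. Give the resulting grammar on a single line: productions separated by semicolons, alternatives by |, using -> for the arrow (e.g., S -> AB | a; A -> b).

S -> j | Bh | gj | hjC; B -> h | j | Bh | gh | gj | CSS | hjC; C -> j | gj | hjC

Unit productions: B->S, S->C.
Unit pairs (A ⇒* B via units): (B,C), (B,S), (S,C).
S: inherits non-unit rules of {C, S} → Bh | gj | hjC | j.
B: inherits non-unit rules of {B, C, S} → Bh | CSS | gh | gj | h | hjC | j.
C: inherits non-unit rules of {C} → gj | hjC | j.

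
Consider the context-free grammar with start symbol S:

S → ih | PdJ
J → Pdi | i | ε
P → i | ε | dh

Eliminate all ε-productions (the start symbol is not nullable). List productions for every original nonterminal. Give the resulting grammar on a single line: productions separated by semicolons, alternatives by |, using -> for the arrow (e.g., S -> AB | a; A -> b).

Nullable set: {J, P}.
S -> PdJ: P, J nullable, giving Pd | PdJ | d | dJ.
Drop J -> ε.
J -> Pdi: P nullable, giving Pdi | di.
Drop P -> ε.
Unchanged (no nullable symbols): S -> ih; J -> i; P -> dh; P -> i.

S -> d | Pd | dJ | ih | PdJ; J -> i | di | Pdi; P -> i | dh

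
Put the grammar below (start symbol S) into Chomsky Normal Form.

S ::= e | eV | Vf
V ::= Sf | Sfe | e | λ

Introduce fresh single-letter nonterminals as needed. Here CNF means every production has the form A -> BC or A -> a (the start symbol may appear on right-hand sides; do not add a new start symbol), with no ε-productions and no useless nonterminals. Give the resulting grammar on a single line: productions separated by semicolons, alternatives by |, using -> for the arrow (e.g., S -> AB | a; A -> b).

Nullable: {V}; after ε-elimination: S -> e | f | Vf | eV; V -> e | Sf | Sfe.
No unit productions to eliminate.
TERM: introduce B -> e, A -> f and substitute in every rule of length ≥2.
BIN: V -> SAB becomes V -> SC, C -> AB.

S -> e | f | BV | VA; A -> f; B -> e; C -> AB; V -> e | SA | SC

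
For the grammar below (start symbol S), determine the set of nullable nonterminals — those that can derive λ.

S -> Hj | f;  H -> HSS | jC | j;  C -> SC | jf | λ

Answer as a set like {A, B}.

{C}

Directly nullable (have an ε-rule): {C}.
Not nullable: H, S — each has a terminal in every rule's right-hand side or depends on a non-nullable symbol.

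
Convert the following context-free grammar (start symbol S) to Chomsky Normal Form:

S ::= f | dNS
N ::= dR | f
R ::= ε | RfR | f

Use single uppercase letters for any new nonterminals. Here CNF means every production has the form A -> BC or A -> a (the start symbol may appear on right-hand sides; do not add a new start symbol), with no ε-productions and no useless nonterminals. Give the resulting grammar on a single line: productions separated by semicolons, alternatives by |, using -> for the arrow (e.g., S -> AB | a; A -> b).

S -> f | AD; A -> d; B -> f; C -> BR; D -> NS; N -> d | f | AR; R -> f | BR | RB | RC

Nullable: {R}; after ε-elimination: S -> f | dNS; N -> d | f | dR; R -> f | Rf | fR | RfR.
No unit productions to eliminate.
TERM: introduce A -> d, B -> f and substitute in every rule of length ≥2.
BIN: R -> RBR becomes R -> RC, C -> BR; S -> ANS becomes S -> AD, D -> NS.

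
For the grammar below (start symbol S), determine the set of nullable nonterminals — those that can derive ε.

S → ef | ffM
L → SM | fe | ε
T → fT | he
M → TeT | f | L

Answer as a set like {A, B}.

{L, M}

Directly nullable (have an ε-rule): {L}.
M is nullable via M -> L (every symbol on the right is already known nullable).
Not nullable: S, T — each has a terminal in every rule's right-hand side or depends on a non-nullable symbol.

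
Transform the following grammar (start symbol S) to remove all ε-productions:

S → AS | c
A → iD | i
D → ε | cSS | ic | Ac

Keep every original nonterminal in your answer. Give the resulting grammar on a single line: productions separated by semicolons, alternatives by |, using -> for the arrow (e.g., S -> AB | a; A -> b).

S -> c | AS; A -> i | iD; D -> Ac | ic | cSS

Nullable set: {D}.
A -> iD: D nullable, giving i | iD.
Drop D -> ε.
Unchanged (no nullable symbols): S -> AS; S -> c; A -> i; D -> Ac; D -> cSS; D -> ic.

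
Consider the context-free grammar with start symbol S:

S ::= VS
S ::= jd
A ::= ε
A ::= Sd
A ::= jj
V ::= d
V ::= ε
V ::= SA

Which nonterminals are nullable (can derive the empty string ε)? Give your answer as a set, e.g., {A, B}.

Directly nullable (have an ε-rule): {A, V}.
Not nullable: S — each has a terminal in every rule's right-hand side or depends on a non-nullable symbol.

{A, V}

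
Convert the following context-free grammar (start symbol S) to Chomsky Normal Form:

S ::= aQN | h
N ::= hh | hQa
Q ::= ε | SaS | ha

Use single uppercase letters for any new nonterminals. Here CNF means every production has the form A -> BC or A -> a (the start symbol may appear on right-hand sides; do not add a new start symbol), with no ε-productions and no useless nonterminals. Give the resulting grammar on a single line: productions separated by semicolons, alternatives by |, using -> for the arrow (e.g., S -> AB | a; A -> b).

Nullable: {Q}; after ε-elimination: S -> h | aN | aQN; N -> ha | hh | hQa; Q -> ha | SaS.
No unit productions to eliminate.
TERM: introduce B -> a, A -> h and substitute in every rule of length ≥2.
BIN: N -> AQB becomes N -> AC, C -> QB; Q -> SBS becomes Q -> SD, D -> BS; S -> BQN becomes S -> BE, E -> QN.

S -> h | BE | BN; A -> h; B -> a; C -> QB; D -> BS; E -> QN; N -> AA | AB | AC; Q -> AB | SD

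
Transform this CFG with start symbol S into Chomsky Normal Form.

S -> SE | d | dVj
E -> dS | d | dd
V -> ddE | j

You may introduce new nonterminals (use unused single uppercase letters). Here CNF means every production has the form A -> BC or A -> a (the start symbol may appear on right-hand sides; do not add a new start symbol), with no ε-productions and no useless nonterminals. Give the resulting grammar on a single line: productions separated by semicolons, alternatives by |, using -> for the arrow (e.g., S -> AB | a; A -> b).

No ε-productions.
No unit productions to eliminate.
TERM: introduce A -> d, B -> j and substitute in every rule of length ≥2.
BIN: S -> AVB becomes S -> AC, C -> VB; V -> AAE becomes V -> AD, D -> AE.

S -> d | AC | SE; A -> d; B -> j; C -> VB; D -> AE; E -> d | AA | AS; V -> j | AD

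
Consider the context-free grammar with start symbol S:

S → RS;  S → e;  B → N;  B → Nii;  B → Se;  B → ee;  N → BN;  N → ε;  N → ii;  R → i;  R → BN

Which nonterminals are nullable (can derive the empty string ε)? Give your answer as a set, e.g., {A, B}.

Directly nullable (have an ε-rule): {N}.
B is nullable via B -> N (every symbol on the right is already known nullable).
R is nullable via R -> BN (every symbol on the right is already known nullable).
Not nullable: S — each has a terminal in every rule's right-hand side or depends on a non-nullable symbol.

{B, N, R}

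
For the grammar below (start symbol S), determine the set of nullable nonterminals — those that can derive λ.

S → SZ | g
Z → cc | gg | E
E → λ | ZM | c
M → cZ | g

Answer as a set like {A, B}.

Directly nullable (have an ε-rule): {E}.
Z is nullable via Z -> E (every symbol on the right is already known nullable).
Not nullable: M, S — each has a terminal in every rule's right-hand side or depends on a non-nullable symbol.

{E, Z}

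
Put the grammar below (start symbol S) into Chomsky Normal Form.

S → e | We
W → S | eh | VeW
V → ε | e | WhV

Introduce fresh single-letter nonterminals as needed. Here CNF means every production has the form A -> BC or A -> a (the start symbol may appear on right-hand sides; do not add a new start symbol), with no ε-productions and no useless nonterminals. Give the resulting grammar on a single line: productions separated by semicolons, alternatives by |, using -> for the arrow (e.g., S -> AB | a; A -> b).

Nullable: {V}; after ε-elimination: S -> e | We; V -> e | Wh | WhV; W -> S | eW | eh | VeW.
After unit-elimination: S -> e | We; V -> e | Wh | WhV; W -> e | We | eW | eh | VeW.
TERM: introduce A -> e, B -> h and substitute in every rule of length ≥2.
BIN: V -> WBV becomes V -> WC, C -> BV; W -> VAW becomes W -> VD, D -> AW.

S -> e | WA; A -> e; B -> h; C -> BV; D -> AW; V -> e | WB | WC; W -> e | AB | AW | VD | WA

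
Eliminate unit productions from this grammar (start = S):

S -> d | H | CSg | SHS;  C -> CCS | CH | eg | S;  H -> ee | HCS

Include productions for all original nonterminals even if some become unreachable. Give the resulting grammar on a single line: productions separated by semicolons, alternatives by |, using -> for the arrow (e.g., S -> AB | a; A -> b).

S -> d | ee | CSg | HCS | SHS; C -> d | CH | ee | eg | CCS | CSg | HCS | SHS; H -> ee | HCS

Unit productions: C->S, S->H.
Unit pairs (A ⇒* B via units): (C,H), (C,S), (S,H).
S: inherits non-unit rules of {H, S} → CSg | HCS | SHS | d | ee.
C: inherits non-unit rules of {C, H, S} → CCS | CH | CSg | HCS | SHS | d | ee | eg.
H: inherits non-unit rules of {H} → HCS | ee.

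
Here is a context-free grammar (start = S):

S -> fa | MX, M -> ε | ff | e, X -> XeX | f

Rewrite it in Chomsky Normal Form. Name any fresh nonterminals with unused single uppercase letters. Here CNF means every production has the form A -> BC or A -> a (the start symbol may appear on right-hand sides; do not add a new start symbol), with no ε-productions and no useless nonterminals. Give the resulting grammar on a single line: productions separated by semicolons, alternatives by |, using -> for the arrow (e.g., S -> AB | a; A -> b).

S -> f | AC | MX | XD; A -> f; B -> e; C -> a; D -> BX; E -> BX; M -> e | AA; X -> f | XE

Nullable: {M}; after ε-elimination: S -> X | MX | fa; M -> e | ff; X -> f | XeX.
After unit-elimination: S -> f | MX | fa | XeX; M -> e | ff; X -> f | XeX.
TERM: introduce C -> a, B -> e, A -> f and substitute in every rule of length ≥2.
BIN: S -> XBX becomes S -> XD, D -> BX; X -> XBX becomes X -> XE, E -> BX.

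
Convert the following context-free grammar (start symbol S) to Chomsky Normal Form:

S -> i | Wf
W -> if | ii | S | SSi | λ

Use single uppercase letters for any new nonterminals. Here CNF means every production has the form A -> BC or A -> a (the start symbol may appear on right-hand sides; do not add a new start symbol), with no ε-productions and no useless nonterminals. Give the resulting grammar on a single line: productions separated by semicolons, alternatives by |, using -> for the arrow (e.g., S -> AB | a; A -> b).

S -> f | i | WA; A -> f; B -> i; C -> SB; W -> f | i | BA | BB | SC | WA

Nullable: {W}; after ε-elimination: S -> f | i | Wf; W -> S | if | ii | SSi.
After unit-elimination: S -> f | i | Wf; W -> f | i | Wf | if | ii | SSi.
TERM: introduce A -> f, B -> i and substitute in every rule of length ≥2.
BIN: W -> SSB becomes W -> SC, C -> SB.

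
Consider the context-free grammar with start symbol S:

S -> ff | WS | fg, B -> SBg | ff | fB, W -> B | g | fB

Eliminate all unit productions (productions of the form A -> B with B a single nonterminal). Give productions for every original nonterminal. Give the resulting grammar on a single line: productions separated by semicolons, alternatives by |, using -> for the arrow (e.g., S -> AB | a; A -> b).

S -> WS | ff | fg; B -> fB | ff | SBg; W -> g | fB | ff | SBg

Unit productions: W->B.
Unit pairs (A ⇒* B via units): (W,B).
S: inherits non-unit rules of {S} → WS | ff | fg.
B: inherits non-unit rules of {B} → SBg | fB | ff.
W: inherits non-unit rules of {B, W} → SBg | fB | ff | g.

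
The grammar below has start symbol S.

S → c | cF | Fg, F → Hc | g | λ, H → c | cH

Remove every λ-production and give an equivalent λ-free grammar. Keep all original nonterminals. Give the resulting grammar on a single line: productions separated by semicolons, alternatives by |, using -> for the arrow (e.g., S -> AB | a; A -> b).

S -> c | g | Fg | cF; F -> g | Hc; H -> c | cH

Nullable set: {F}.
S -> Fg: F nullable, giving Fg | g.
S -> cF: F nullable, giving c | cF.
Drop F -> λ.
Unchanged (no nullable symbols): S -> c; F -> Hc; F -> g; H -> c; H -> cH.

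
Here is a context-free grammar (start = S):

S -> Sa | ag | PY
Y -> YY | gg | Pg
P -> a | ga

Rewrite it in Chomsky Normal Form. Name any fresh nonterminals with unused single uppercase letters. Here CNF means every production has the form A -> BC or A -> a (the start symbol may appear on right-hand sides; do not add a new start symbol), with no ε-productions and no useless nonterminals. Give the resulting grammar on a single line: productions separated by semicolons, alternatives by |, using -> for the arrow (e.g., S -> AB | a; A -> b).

S -> BA | PY | SB; A -> g; B -> a; P -> a | AB; Y -> AA | PA | YY

No ε-productions.
No unit productions to eliminate.
TERM: introduce B -> a, A -> g and substitute in every rule of length ≥2.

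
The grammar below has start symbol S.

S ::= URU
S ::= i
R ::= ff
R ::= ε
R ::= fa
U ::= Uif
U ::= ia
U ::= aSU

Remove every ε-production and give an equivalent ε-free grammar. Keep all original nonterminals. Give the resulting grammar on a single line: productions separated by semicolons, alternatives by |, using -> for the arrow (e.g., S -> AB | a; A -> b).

S -> i | UU | URU; R -> fa | ff; U -> ia | Uif | aSU

Nullable set: {R}.
S -> URU: R nullable, giving URU | UU.
Drop R -> ε.
Unchanged (no nullable symbols): S -> i; R -> fa; R -> ff; U -> Uif; U -> aSU; U -> ia.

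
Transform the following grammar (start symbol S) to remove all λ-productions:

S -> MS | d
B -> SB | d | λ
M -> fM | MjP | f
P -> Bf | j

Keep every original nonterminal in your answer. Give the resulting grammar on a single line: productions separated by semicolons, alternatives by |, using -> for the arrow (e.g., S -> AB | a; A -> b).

S -> d | MS; B -> S | d | SB; M -> f | fM | MjP; P -> f | j | Bf

Nullable set: {B}.
Drop B -> λ.
B -> SB: B nullable, giving S | SB.
P -> Bf: B nullable, giving Bf | f.
Unchanged (no nullable symbols): S -> MS; S -> d; B -> d; M -> MjP; M -> f; M -> fM; P -> j.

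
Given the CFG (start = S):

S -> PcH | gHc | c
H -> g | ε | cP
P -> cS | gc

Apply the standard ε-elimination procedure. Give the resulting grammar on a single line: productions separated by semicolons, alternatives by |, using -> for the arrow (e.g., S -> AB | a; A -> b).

Nullable set: {H}.
S -> PcH: H nullable, giving Pc | PcH.
S -> gHc: H nullable, giving gHc | gc.
Drop H -> ε.
Unchanged (no nullable symbols): S -> c; H -> cP; H -> g; P -> cS; P -> gc.

S -> c | Pc | gc | PcH | gHc; H -> g | cP; P -> cS | gc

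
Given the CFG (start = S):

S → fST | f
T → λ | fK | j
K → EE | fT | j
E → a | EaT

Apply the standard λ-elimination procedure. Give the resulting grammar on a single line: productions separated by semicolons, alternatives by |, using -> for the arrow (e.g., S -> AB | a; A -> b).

S -> f | fS | fST; E -> a | Ea | EaT; K -> f | j | EE | fT; T -> j | fK

Nullable set: {T}.
S -> fST: T nullable, giving fS | fST.
E -> EaT: T nullable, giving Ea | EaT.
K -> fT: T nullable, giving f | fT.
Drop T -> λ.
Unchanged (no nullable symbols): S -> f; E -> a; K -> EE; K -> j; T -> fK; T -> j.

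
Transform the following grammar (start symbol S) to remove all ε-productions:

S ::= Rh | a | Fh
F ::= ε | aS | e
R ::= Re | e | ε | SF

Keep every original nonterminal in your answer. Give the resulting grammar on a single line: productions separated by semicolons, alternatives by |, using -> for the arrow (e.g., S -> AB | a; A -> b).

Nullable set: {F, R}.
S -> Fh: F nullable, giving Fh | h.
S -> Rh: R nullable, giving Rh | h.
Drop F -> ε.
Drop R -> ε.
R -> Re: R nullable, giving Re | e.
R -> SF: F nullable, giving S | SF.
Unchanged (no nullable symbols): S -> a; F -> aS; F -> e; R -> e.

S -> a | h | Fh | Rh; F -> e | aS; R -> S | e | Re | SF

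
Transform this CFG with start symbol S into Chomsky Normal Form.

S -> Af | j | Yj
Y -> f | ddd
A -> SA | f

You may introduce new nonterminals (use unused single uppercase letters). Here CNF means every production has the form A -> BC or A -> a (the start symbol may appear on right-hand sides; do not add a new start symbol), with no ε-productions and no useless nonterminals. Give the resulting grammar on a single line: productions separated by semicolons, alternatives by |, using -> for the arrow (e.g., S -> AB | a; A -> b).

No ε-productions.
No unit productions to eliminate.
TERM: introduce D -> d, B -> f, C -> j and substitute in every rule of length ≥2.
BIN: Y -> DDD becomes Y -> DE, E -> DD.

S -> j | AB | YC; A -> f | SA; B -> f; C -> j; D -> d; E -> DD; Y -> f | DE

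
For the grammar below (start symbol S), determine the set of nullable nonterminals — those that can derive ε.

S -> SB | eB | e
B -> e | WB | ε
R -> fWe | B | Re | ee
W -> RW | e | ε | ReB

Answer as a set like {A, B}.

Directly nullable (have an ε-rule): {B, W}.
R is nullable via R -> B (every symbol on the right is already known nullable).
Not nullable: S — each has a terminal in every rule's right-hand side or depends on a non-nullable symbol.

{B, R, W}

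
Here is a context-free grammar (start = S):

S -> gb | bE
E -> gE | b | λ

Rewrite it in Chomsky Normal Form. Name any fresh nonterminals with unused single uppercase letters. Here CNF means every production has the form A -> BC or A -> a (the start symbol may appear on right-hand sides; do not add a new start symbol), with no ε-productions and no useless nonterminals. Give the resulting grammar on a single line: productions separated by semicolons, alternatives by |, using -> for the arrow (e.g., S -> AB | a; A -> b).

Nullable: {E}; after ε-elimination: S -> b | bE | gb; E -> b | g | gE.
No unit productions to eliminate.
TERM: introduce B -> b, A -> g and substitute in every rule of length ≥2.

S -> b | AB | BE; A -> g; B -> b; E -> b | g | AE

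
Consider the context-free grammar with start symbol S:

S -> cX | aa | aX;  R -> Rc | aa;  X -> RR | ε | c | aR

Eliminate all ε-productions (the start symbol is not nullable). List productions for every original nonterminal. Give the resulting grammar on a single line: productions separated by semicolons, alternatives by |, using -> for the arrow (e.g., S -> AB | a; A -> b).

S -> a | c | aX | aa | cX; R -> Rc | aa; X -> c | RR | aR

Nullable set: {X}.
S -> aX: X nullable, giving a | aX.
S -> cX: X nullable, giving c | cX.
Drop X -> ε.
Unchanged (no nullable symbols): S -> aa; R -> Rc; R -> aa; X -> RR; X -> aR; X -> c.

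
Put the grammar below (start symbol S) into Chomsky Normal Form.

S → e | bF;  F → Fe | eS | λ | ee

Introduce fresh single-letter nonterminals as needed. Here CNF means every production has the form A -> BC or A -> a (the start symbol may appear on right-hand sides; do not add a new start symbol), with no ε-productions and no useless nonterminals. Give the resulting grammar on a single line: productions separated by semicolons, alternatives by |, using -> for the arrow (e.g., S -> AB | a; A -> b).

Nullable: {F}; after ε-elimination: S -> b | e | bF; F -> e | Fe | eS | ee.
No unit productions to eliminate.
TERM: introduce B -> b, A -> e and substitute in every rule of length ≥2.

S -> b | e | BF; A -> e; B -> b; F -> e | AA | AS | FA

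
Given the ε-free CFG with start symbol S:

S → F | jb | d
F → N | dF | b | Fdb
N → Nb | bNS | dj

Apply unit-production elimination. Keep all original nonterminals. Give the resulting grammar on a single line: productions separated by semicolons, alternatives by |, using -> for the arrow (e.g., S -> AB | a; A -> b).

S -> b | d | Nb | dF | dj | jb | Fdb | bNS; F -> b | Nb | dF | dj | Fdb | bNS; N -> Nb | dj | bNS

Unit productions: F->N, S->F.
Unit pairs (A ⇒* B via units): (F,N), (S,F), (S,N).
S: inherits non-unit rules of {F, N, S} → Fdb | Nb | b | bNS | d | dF | dj | jb.
F: inherits non-unit rules of {F, N} → Fdb | Nb | b | bNS | dF | dj.
N: inherits non-unit rules of {N} → Nb | bNS | dj.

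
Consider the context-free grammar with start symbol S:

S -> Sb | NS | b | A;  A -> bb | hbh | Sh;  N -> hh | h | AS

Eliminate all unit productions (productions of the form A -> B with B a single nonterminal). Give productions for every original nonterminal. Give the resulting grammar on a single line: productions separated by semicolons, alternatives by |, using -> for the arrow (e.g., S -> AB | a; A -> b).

Unit productions: S->A.
Unit pairs (A ⇒* B via units): (S,A).
S: inherits non-unit rules of {A, S} → NS | Sb | Sh | b | bb | hbh.
A: inherits non-unit rules of {A} → Sh | bb | hbh.
N: inherits non-unit rules of {N} → AS | h | hh.

S -> b | NS | Sb | Sh | bb | hbh; A -> Sh | bb | hbh; N -> h | AS | hh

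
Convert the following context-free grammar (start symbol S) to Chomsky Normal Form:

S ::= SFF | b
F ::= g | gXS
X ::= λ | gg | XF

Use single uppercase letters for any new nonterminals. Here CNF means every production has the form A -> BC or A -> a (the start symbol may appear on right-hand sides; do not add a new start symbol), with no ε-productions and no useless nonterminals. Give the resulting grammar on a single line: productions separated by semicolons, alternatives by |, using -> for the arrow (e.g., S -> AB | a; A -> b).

S -> b | SC; A -> g; B -> XS; C -> FF; D -> XS; F -> g | AB | AS; X -> g | AA | AD | AS | XF

Nullable: {X}; after ε-elimination: S -> b | SFF; F -> g | gS | gXS; X -> F | XF | gg.
After unit-elimination: S -> b | SFF; F -> g | gS | gXS; X -> g | XF | gS | gg | gXS.
TERM: introduce A -> g and substitute in every rule of length ≥2.
BIN: F -> AXS becomes F -> AB, B -> XS; S -> SFF becomes S -> SC, C -> FF; X -> AXS becomes X -> AD, D -> XS.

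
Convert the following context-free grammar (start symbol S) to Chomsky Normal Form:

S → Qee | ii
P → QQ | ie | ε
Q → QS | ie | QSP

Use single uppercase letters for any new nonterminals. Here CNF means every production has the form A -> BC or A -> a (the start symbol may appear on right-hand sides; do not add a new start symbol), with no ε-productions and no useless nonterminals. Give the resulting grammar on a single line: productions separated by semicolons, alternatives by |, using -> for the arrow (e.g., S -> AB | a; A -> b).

Nullable: {P}; after ε-elimination: S -> ii | Qee; P -> QQ | ie; Q -> QS | ie | QSP.
No unit productions to eliminate.
TERM: introduce B -> e, A -> i and substitute in every rule of length ≥2.
BIN: Q -> QSP becomes Q -> QC, C -> SP; S -> QBB becomes S -> QD, D -> BB.

S -> AA | QD; A -> i; B -> e; C -> SP; D -> BB; P -> AB | QQ; Q -> AB | QC | QS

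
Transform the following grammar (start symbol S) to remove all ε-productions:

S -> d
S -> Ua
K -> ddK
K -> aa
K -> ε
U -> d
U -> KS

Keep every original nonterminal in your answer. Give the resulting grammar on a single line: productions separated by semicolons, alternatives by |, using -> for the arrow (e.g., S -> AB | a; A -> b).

Nullable set: {K}.
Drop K -> ε.
K -> ddK: K nullable, giving dd | ddK.
U -> KS: K nullable, giving KS | S.
Unchanged (no nullable symbols): S -> Ua; S -> d; K -> aa; U -> d.

S -> d | Ua; K -> aa | dd | ddK; U -> S | d | KS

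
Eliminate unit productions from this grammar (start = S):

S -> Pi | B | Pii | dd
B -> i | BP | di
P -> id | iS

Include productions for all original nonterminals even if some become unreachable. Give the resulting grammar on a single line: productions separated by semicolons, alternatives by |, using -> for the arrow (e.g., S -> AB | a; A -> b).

S -> i | BP | Pi | dd | di | Pii; B -> i | BP | di; P -> iS | id

Unit productions: S->B.
Unit pairs (A ⇒* B via units): (S,B).
S: inherits non-unit rules of {B, S} → BP | Pi | Pii | dd | di | i.
B: inherits non-unit rules of {B} → BP | di | i.
P: inherits non-unit rules of {P} → iS | id.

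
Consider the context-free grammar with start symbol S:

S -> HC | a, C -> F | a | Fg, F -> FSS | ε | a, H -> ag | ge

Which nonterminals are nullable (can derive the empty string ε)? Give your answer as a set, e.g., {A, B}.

{C, F}

Directly nullable (have an ε-rule): {F}.
C is nullable via C -> F (every symbol on the right is already known nullable).
Not nullable: H, S — each has a terminal in every rule's right-hand side or depends on a non-nullable symbol.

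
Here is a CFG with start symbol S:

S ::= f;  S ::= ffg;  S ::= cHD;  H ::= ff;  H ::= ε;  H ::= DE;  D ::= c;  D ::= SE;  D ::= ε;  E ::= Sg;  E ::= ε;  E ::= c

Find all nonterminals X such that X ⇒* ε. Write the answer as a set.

{D, E, H}

Directly nullable (have an ε-rule): {D, E, H}.
Not nullable: S — each has a terminal in every rule's right-hand side or depends on a non-nullable symbol.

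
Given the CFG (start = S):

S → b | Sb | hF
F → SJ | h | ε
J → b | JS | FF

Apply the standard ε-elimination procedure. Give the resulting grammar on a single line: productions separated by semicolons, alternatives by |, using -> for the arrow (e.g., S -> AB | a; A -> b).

Nullable set: {F, J}.
S -> hF: F nullable, giving h | hF.
Drop F -> ε.
F -> SJ: J nullable, giving S | SJ.
J -> FF: F, F nullable, giving F | FF.
J -> JS: J nullable, giving JS | S.
Unchanged (no nullable symbols): S -> Sb; S -> b; F -> h; J -> b.

S -> b | h | Sb | hF; F -> S | h | SJ; J -> F | S | b | FF | JS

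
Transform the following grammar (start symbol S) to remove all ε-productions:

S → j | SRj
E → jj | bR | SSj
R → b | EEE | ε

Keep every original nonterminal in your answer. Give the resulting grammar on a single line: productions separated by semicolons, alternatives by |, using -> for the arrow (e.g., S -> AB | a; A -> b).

S -> j | Sj | SRj; E -> b | bR | jj | SSj; R -> b | EEE

Nullable set: {R}.
S -> SRj: R nullable, giving SRj | Sj.
E -> bR: R nullable, giving b | bR.
Drop R -> ε.
Unchanged (no nullable symbols): S -> j; E -> SSj; E -> jj; R -> EEE; R -> b.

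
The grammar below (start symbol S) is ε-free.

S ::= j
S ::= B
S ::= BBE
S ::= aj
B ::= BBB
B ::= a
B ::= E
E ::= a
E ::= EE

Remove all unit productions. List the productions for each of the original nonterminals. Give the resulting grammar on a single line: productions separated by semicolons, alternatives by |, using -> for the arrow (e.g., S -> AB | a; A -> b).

S -> a | j | EE | aj | BBB | BBE; B -> a | EE | BBB; E -> a | EE

Unit productions: B->E, S->B.
Unit pairs (A ⇒* B via units): (B,E), (S,B), (S,E).
S: inherits non-unit rules of {B, E, S} → BBB | BBE | EE | a | aj | j.
B: inherits non-unit rules of {B, E} → BBB | EE | a.
E: inherits non-unit rules of {E} → EE | a.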